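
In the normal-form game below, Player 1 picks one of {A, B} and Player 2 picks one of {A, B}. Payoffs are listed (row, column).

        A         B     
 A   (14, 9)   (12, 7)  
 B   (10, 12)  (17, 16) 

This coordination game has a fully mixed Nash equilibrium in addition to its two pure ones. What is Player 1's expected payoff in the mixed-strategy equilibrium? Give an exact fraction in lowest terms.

Player 2 mixes with probability q on A, chosen so Player 1 is indifferent: 14q + 12(1−q) = 10q + 17(1−q) gives q = 5/9.
Player 1's expected payoff (from either row, since indifferent) is 14·5/9 + 12·4/9 = 118/9.

118/9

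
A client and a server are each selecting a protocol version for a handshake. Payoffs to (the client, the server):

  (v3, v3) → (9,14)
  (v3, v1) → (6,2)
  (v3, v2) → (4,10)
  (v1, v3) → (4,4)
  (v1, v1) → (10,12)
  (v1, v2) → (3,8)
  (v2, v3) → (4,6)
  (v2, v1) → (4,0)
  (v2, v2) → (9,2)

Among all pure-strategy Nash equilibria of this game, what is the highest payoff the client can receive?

10

Both v3 is a pure NE (the client: 9 ≥ 4; the server: 14 ≥ 10). The client gets 9.
Both v1 is a pure NE (the client: 10 ≥ 6; the server: 12 ≥ 8). The client gets 10.
Every other cell has a profitable deviation for at least one player. Highest of {9, 10} is 10.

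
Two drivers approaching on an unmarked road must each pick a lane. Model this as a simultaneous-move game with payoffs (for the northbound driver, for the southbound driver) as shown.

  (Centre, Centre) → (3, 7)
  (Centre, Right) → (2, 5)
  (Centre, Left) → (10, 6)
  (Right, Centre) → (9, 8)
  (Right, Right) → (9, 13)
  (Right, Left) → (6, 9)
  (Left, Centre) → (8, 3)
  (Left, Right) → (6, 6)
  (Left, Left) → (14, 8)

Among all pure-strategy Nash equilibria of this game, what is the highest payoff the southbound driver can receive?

13

Both Right is a pure NE (the northbound driver: 9 ≥ 6; the southbound driver: 13 ≥ 9). The southbound driver gets 13.
Both Left is a pure NE (the northbound driver: 14 ≥ 10; the southbound driver: 8 ≥ 6). The southbound driver gets 8.
Every other cell has a profitable deviation for at least one player. Highest of {13, 8} is 13.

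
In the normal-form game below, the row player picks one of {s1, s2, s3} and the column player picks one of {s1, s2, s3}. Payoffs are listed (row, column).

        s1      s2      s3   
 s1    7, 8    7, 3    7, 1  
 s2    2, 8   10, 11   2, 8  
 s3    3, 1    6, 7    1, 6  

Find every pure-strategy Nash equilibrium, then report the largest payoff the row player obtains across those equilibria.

10

Both s1 is a pure NE (the row player: 7 ≥ 3; the column player: 8 ≥ 3). The row player gets 7.
Both s2 is a pure NE (the row player: 10 ≥ 7; the column player: 11 ≥ 8). The row player gets 10.
Every other cell has a profitable deviation for at least one player. Highest of {7, 10} is 10.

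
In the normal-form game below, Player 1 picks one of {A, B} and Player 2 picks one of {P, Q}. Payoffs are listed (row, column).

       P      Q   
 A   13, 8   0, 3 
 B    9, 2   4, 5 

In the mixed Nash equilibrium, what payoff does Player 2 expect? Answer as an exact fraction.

Player 1 mixes with probability p on A, chosen so Player 2 is indifferent: 8p + 2(1−p) = 3p + 5(1−p) gives p = 3/8.
Player 2's expected payoff is 8·3/8 + 2·5/8 = 17/4.

17/4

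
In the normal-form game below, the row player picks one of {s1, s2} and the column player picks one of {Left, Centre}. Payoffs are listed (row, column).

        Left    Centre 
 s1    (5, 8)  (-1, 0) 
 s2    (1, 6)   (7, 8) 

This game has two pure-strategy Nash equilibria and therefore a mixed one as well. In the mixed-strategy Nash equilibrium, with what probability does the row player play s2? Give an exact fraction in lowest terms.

4/5

The row player's mix p on s1 must make the column player indifferent between Left and Centre.
The column player's payoff from Left: 8p + 6(1−p). From Centre: 0p + 8(1−p).
Set equal: 8p = 2(1−p) → p = 2/10 = 1/5.
Probability on s2 is 1 − 1/5 = 4/5.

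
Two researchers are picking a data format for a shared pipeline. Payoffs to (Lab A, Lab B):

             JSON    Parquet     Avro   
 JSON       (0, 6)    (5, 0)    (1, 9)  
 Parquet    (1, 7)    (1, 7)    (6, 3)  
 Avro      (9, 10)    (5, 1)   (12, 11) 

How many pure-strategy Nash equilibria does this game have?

Both Avro: Lab A gets 12 (best alternative 6); Lab B gets 11 (best alternative 10). Neither deviates — NE.
Both Parquet is not a NE: Lab A would switch to JSON (5 > 1).
No other cell survives both best-response checks, so there is 1 pure NE.

1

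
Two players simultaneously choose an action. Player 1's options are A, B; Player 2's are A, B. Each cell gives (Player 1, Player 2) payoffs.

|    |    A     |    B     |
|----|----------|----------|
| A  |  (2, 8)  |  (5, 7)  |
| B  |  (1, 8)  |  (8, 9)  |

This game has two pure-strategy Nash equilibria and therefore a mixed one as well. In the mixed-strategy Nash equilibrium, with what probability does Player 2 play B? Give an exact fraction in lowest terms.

1/4

Player 2's mix q on A must make Player 1 indifferent between A and B.
Player 1's payoff from A: 2q + 5(1−q). From B: 1q + 8(1−q).
Set equal: 1q = 3(1−q) → q = 3/4.
Probability on B is 1 − 3/4 = 1/4.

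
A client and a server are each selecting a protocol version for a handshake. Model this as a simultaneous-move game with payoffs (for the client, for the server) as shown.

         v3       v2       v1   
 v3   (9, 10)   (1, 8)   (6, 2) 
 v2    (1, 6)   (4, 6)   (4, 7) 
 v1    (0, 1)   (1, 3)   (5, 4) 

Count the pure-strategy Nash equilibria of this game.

1

Both v3: the client gets 9 (best alternative 1); the server gets 10 (best alternative 8). Neither deviates — NE.
Both v1 is not a NE: the client would switch to v3 (6 > 5).
No other cell survives both best-response checks, so there is 1 pure NE.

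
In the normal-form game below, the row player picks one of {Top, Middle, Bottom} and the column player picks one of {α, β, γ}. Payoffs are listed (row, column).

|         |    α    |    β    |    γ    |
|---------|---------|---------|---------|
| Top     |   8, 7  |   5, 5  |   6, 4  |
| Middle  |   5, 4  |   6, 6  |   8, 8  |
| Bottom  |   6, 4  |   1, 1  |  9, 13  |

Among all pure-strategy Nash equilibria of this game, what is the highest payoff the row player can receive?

(Top, α) is a pure NE (the row player: 8 ≥ 6; the column player: 7 ≥ 5). The row player gets 8.
(Bottom, γ) is a pure NE (the row player: 9 ≥ 8; the column player: 13 ≥ 4). The row player gets 9.
Every other cell has a profitable deviation for at least one player. Highest of {8, 9} is 9.

9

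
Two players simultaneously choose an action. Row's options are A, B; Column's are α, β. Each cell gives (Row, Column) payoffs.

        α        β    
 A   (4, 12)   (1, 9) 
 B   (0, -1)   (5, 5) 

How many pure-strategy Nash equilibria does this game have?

2

(A, α): Row gets 4 (best alternative 0); Column gets 12 (best alternative 9). Neither deviates — NE.
(B, β): Row gets 5 (best alternative 1); Column gets 5 (best alternative -1). Neither deviates — NE.
(B, α) is not a NE: Row would switch to A (4 > 0).
No other cell survives both best-response checks, so there are 2 pure NE.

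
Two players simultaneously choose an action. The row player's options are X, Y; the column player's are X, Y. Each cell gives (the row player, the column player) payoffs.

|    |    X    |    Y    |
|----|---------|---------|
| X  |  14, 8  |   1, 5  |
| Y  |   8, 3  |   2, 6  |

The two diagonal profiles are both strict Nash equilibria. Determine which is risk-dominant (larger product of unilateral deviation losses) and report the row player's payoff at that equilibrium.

14

At both X: the row player loses 14 − 8 = 6 by deviating; the column player loses 8 − 5 = 3. Product = 6·3 = 18.
At both Y: the row player loses 2 − 1 = 1 by deviating; the column player loses 6 − 3 = 3. Product = 1·3 = 3.
18 > 3, so both X is risk-dominant. The row player's payoff there is 14.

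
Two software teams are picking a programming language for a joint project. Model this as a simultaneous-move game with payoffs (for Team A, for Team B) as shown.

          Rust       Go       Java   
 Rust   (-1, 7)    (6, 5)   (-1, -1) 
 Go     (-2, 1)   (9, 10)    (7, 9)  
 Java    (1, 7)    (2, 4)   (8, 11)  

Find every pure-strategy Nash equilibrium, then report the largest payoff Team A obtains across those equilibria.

Both Go is a pure NE (Team A: 9 ≥ 6; Team B: 10 ≥ 9). Team A gets 9.
Both Java is a pure NE (Team A: 8 ≥ 7; Team B: 11 ≥ 7). Team A gets 8.
Every other cell has a profitable deviation for at least one player. Highest of {9, 8} is 9.

9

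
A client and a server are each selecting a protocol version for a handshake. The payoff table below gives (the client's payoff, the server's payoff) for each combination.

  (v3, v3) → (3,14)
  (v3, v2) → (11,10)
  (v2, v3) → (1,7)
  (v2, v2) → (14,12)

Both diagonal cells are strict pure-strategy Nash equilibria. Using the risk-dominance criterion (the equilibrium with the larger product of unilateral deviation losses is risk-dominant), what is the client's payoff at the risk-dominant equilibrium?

14

At both v3: the client loses 3 − 1 = 2 by deviating; the server loses 14 − 10 = 4. Product = 2·4 = 8.
At both v2: the client loses 14 − 11 = 3 by deviating; the server loses 12 − 7 = 5. Product = 3·5 = 15.
15 > 8, so both v2 is risk-dominant. The client's payoff there is 14.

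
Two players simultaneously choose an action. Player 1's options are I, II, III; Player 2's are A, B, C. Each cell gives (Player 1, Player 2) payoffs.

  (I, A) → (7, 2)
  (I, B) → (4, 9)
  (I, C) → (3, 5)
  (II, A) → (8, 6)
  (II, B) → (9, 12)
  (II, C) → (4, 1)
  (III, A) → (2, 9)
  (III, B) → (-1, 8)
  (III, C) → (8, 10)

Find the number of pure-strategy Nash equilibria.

(II, B): Player 1 gets 9 (best alternative 4); Player 2 gets 12 (best alternative 6). Neither deviates — NE.
(III, C): Player 1 gets 8 (best alternative 4); Player 2 gets 10 (best alternative 9). Neither deviates — NE.
(I, A) is not a NE: Player 1 would switch to II (8 > 7).
No other cell survives both best-response checks, so there are 2 pure NE.

2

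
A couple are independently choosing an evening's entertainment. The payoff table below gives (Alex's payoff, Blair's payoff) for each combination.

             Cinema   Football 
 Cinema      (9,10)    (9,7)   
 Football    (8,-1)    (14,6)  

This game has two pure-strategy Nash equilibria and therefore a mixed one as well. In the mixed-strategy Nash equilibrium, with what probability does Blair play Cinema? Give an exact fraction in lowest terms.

5/6

Blair's mix q on Cinema must make Alex indifferent between Cinema and Football.
Alex's payoff from Cinema: 9q + 9(1−q). From Football: 8q + 14(1−q).
Set equal: 1q = 5(1−q) → q = 5/6.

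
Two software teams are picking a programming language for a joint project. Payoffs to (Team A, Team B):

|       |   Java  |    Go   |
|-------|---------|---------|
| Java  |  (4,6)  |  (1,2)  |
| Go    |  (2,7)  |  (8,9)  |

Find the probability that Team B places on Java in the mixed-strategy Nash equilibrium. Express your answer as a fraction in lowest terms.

7/9

Team B's mix q on Java must make Team A indifferent between Java and Go.
Team A's payoff from Java: 4q + 1(1−q). From Go: 2q + 8(1−q).
Set equal: 2q = 7(1−q) → q = 7/9.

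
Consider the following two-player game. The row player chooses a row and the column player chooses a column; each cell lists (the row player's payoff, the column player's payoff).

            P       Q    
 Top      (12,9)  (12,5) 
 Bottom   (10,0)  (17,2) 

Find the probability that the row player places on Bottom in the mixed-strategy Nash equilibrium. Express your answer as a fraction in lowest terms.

The row player's mix p on Top must make the column player indifferent between P and Q.
The column player's payoff from P: 9p + 0(1−p). From Q: 5p + 2(1−p).
Set equal: 4p = 2(1−p) → p = 2/6 = 1/3.
Probability on Bottom is 1 − 1/3 = 2/3.

2/3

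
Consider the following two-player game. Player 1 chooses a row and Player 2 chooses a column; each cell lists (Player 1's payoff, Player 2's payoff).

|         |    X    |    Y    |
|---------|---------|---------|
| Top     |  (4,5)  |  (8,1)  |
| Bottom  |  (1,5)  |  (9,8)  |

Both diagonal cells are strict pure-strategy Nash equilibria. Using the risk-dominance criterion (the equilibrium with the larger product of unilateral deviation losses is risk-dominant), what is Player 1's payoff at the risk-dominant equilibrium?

4

At (Top, X): Player 1 loses 4 − 1 = 3 by deviating; Player 2 loses 5 − 1 = 4. Product = 3·4 = 12.
At (Bottom, Y): Player 1 loses 9 − 8 = 1 by deviating; Player 2 loses 8 − 5 = 3. Product = 1·3 = 3.
12 > 3, so (Top, X) is risk-dominant. Player 1's payoff there is 4.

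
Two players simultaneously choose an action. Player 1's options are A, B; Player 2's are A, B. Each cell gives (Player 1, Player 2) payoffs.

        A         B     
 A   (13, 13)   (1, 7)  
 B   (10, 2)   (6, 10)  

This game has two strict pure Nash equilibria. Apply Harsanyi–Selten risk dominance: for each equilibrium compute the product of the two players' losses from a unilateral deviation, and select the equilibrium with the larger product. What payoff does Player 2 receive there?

At both A: Player 1 loses 13 − 10 = 3 by deviating; Player 2 loses 13 − 7 = 6. Product = 3·6 = 18.
At both B: Player 1 loses 6 − 1 = 5 by deviating; Player 2 loses 10 − 2 = 8. Product = 5·8 = 40.
40 > 18, so both B is risk-dominant. Player 2's payoff there is 10.

10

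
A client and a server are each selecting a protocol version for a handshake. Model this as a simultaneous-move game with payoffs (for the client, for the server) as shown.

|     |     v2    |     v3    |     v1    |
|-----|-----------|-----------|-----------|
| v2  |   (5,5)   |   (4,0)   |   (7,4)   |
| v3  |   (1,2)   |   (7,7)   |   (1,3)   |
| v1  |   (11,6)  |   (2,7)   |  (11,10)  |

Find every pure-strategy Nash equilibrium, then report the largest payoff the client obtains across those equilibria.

11

Both v3 is a pure NE (the client: 7 ≥ 4; the server: 7 ≥ 3). The client gets 7.
Both v1 is a pure NE (the client: 11 ≥ 7; the server: 10 ≥ 7). The client gets 11.
Every other cell has a profitable deviation for at least one player. Highest of {7, 11} is 11.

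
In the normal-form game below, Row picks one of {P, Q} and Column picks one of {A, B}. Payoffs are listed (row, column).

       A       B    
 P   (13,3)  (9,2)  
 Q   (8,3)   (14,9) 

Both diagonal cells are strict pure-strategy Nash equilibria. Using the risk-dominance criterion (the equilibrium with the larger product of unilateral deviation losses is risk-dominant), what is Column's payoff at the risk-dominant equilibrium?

At (P, A): Row loses 13 − 8 = 5 by deviating; Column loses 3 − 2 = 1. Product = 5·1 = 5.
At (Q, B): Row loses 14 − 9 = 5 by deviating; Column loses 9 − 3 = 6. Product = 5·6 = 30.
30 > 5, so (Q, B) is risk-dominant. Column's payoff there is 9.

9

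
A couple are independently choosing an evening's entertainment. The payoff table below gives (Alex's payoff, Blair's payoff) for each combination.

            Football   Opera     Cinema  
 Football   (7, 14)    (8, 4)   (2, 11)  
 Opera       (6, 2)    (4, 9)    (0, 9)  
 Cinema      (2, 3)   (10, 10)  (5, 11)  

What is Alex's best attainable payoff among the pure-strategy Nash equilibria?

Both Football is a pure NE (Alex: 7 ≥ 6; Blair: 14 ≥ 11). Alex gets 7.
Both Cinema is a pure NE (Alex: 5 ≥ 2; Blair: 11 ≥ 10). Alex gets 5.
Every other cell has a profitable deviation for at least one player. Highest of {7, 5} is 7.

7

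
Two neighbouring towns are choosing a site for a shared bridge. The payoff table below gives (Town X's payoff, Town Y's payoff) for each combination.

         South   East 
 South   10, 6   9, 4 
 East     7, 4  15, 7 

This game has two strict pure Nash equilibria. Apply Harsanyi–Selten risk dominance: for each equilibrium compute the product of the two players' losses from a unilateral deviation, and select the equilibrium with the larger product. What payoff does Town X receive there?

15

At both South: Town X loses 10 − 7 = 3 by deviating; Town Y loses 6 − 4 = 2. Product = 3·2 = 6.
At both East: Town X loses 15 − 9 = 6 by deviating; Town Y loses 7 − 4 = 3. Product = 6·3 = 18.
18 > 6, so both East is risk-dominant. Town X's payoff there is 15.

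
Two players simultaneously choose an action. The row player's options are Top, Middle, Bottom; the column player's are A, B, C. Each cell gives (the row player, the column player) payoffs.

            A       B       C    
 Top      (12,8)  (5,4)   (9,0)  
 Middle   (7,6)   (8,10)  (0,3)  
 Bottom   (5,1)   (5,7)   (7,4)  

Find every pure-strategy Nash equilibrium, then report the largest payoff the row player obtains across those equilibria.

(Top, A) is a pure NE (the row player: 12 ≥ 7; the column player: 8 ≥ 4). The row player gets 12.
(Middle, B) is a pure NE (the row player: 8 ≥ 5; the column player: 10 ≥ 6). The row player gets 8.
Every other cell has a profitable deviation for at least one player. Highest of {12, 8} is 12.

12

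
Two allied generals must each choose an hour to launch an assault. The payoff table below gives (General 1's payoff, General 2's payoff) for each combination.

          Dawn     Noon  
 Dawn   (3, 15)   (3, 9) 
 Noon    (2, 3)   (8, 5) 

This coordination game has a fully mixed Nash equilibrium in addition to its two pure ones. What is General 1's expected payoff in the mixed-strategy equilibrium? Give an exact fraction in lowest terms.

General 2 mixes with probability q on Dawn, chosen so General 1 is indifferent: 3q + 3(1−q) = 2q + 8(1−q) gives q = 5/6.
General 1's expected payoff (from either row, since indifferent) is 3·5/6 + 3·1/6 = 3.

3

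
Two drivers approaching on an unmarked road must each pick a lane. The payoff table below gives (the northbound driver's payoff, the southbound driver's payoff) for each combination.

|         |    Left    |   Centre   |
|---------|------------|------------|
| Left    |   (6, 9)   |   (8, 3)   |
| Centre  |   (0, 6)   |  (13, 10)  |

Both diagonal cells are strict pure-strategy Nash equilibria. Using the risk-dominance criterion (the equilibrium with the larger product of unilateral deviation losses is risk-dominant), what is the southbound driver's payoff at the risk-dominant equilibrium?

At both Left: the northbound driver loses 6 − 0 = 6 by deviating; the southbound driver loses 9 − 3 = 6. Product = 6·6 = 36.
At both Centre: the northbound driver loses 13 − 8 = 5 by deviating; the southbound driver loses 10 − 6 = 4. Product = 5·4 = 20.
36 > 20, so both Left is risk-dominant. The southbound driver's payoff there is 9.

9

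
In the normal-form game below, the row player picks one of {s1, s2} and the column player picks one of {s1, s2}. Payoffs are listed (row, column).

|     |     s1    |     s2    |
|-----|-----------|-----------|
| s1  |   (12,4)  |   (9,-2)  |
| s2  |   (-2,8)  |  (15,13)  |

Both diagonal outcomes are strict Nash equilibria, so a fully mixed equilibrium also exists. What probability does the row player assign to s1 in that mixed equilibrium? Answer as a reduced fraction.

The row player's mix p on s1 must make the column player indifferent between s1 and s2.
The column player's payoff from s1: 4p + 8(1−p). From s2: (-2)p + 13(1−p).
Set equal: 6p = 5(1−p) → p = 5/11.

5/11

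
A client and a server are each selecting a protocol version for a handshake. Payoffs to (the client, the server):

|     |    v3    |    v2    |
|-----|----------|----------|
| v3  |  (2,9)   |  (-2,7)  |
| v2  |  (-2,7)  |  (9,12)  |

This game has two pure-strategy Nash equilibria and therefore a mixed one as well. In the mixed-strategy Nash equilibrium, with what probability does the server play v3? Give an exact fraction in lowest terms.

The server's mix q on v3 must make the client indifferent between v3 and v2.
The client's payoff from v3: 2q + (-2)(1−q). From v2: (-2)q + 9(1−q).
Set equal: 4q = 11(1−q) → q = 11/15.

11/15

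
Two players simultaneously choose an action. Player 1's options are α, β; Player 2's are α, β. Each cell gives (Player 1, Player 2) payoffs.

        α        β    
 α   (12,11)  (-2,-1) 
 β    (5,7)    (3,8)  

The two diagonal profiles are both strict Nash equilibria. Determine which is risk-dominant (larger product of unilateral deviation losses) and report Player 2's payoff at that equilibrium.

At both α: Player 1 loses 12 − 5 = 7 by deviating; Player 2 loses 11 − (-1) = 12. Product = 7·12 = 84.
At both β: Player 1 loses 3 − (-2) = 5 by deviating; Player 2 loses 8 − 7 = 1. Product = 5·1 = 5.
84 > 5, so both α is risk-dominant. Player 2's payoff there is 11.

11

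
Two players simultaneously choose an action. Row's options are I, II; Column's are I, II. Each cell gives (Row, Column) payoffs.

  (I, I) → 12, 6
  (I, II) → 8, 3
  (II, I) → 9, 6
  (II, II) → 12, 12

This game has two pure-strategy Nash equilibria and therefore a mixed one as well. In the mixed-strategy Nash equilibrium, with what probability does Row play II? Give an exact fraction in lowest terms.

1/3

Row's mix p on I must make Column indifferent between I and II.
Column's payoff from I: 6p + 6(1−p). From II: 3p + 12(1−p).
Set equal: 3p = 6(1−p) → p = 6/9 = 2/3.
Probability on II is 1 − 2/3 = 1/3.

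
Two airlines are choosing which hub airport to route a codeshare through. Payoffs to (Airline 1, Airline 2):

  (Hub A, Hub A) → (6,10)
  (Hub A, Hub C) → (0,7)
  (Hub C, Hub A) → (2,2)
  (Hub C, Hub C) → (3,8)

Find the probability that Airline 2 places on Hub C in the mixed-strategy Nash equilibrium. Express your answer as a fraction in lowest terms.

Airline 2's mix q on Hub A must make Airline 1 indifferent between Hub A and Hub C.
Airline 1's payoff from Hub A: 6q + 0(1−q). From Hub C: 2q + 3(1−q).
Set equal: 4q = 3(1−q) → q = 3/7.
Probability on Hub C is 1 − 3/7 = 4/7.

4/7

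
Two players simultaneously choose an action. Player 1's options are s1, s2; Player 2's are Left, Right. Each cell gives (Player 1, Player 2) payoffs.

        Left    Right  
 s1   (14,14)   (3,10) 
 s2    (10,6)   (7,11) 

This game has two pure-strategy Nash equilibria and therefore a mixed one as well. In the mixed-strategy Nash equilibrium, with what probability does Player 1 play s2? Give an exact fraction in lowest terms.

4/9

Player 1's mix p on s1 must make Player 2 indifferent between Left and Right.
Player 2's payoff from Left: 14p + 6(1−p). From Right: 10p + 11(1−p).
Set equal: 4p = 5(1−p) → p = 5/9.
Probability on s2 is 1 − 5/9 = 4/9.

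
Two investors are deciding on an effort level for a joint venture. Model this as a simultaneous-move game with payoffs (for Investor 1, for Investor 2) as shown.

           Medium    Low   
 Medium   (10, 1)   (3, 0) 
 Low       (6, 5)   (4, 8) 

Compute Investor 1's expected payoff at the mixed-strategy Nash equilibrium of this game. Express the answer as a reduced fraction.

22/5

Investor 2 mixes with probability q on Medium, chosen so Investor 1 is indifferent: 10q + 3(1−q) = 6q + 4(1−q) gives q = 1/5.
Investor 1's expected payoff (from either row, since indifferent) is 10·1/5 + 3·4/5 = 22/5.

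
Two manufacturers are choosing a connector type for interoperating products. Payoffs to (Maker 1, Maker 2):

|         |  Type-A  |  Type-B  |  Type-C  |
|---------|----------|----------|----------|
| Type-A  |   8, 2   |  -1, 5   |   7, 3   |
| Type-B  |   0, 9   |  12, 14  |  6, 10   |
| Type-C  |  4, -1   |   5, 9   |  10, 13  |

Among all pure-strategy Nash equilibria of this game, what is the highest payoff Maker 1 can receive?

Both Type-B is a pure NE (Maker 1: 12 ≥ 5; Maker 2: 14 ≥ 10). Maker 1 gets 12.
Both Type-C is a pure NE (Maker 1: 10 ≥ 7; Maker 2: 13 ≥ 9). Maker 1 gets 10.
Every other cell has a profitable deviation for at least one player. Highest of {12, 10} is 12.

12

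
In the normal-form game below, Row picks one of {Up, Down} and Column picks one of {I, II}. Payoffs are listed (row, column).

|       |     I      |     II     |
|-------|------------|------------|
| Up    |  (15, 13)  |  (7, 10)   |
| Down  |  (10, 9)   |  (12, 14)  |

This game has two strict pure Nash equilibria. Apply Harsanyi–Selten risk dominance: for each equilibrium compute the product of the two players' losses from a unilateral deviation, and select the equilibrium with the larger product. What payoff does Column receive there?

At (Up, I): Row loses 15 − 10 = 5 by deviating; Column loses 13 − 10 = 3. Product = 5·3 = 15.
At (Down, II): Row loses 12 − 7 = 5 by deviating; Column loses 14 − 9 = 5. Product = 5·5 = 25.
25 > 15, so (Down, II) is risk-dominant. Column's payoff there is 14.

14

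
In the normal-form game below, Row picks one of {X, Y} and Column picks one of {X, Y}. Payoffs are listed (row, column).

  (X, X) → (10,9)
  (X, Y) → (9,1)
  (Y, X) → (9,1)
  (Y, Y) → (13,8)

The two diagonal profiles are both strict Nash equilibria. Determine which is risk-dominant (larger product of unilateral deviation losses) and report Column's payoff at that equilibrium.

At both X: Row loses 10 − 9 = 1 by deviating; Column loses 9 − 1 = 8. Product = 1·8 = 8.
At both Y: Row loses 13 − 9 = 4 by deviating; Column loses 8 − 1 = 7. Product = 4·7 = 28.
28 > 8, so both Y is risk-dominant. Column's payoff there is 8.

8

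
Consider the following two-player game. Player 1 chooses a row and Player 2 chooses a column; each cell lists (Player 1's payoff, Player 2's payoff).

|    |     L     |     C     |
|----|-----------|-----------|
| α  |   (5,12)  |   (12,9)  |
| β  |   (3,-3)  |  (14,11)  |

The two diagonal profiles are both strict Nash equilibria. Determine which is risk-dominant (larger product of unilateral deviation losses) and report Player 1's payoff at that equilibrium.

14

At (α, L): Player 1 loses 5 − 3 = 2 by deviating; Player 2 loses 12 − 9 = 3. Product = 2·3 = 6.
At (β, C): Player 1 loses 14 − 12 = 2 by deviating; Player 2 loses 11 − (-3) = 14. Product = 2·14 = 28.
28 > 6, so (β, C) is risk-dominant. Player 1's payoff there is 14.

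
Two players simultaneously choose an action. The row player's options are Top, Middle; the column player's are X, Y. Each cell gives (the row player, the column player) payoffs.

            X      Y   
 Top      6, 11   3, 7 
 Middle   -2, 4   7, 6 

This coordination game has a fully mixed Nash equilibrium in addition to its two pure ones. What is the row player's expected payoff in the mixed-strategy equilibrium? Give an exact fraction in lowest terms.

4

The column player mixes with probability q on X, chosen so the row player is indifferent: 6q + 3(1−q) = (-2)q + 7(1−q) gives q = 1/3.
The row player's expected payoff (from either row, since indifferent) is 6·1/3 + 3·2/3 = 4.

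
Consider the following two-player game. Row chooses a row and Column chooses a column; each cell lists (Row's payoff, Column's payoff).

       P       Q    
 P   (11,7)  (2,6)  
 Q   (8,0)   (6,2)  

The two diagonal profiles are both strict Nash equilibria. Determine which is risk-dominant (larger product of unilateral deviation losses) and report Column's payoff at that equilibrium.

2

At both P: Row loses 11 − 8 = 3 by deviating; Column loses 7 − 6 = 1. Product = 3·1 = 3.
At both Q: Row loses 6 − 2 = 4 by deviating; Column loses 2 − 0 = 2. Product = 4·2 = 8.
8 > 3, so both Q is risk-dominant. Column's payoff there is 2.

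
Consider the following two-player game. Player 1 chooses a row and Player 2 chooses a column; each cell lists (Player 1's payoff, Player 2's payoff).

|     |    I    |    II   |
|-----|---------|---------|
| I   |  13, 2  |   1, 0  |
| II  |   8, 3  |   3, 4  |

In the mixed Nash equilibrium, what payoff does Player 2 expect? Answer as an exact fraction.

Player 1 mixes with probability p on I, chosen so Player 2 is indifferent: 2p + 3(1−p) = 0p + 4(1−p) gives p = 1/3.
Player 2's expected payoff is 2·1/3 + 3·2/3 = 8/3.

8/3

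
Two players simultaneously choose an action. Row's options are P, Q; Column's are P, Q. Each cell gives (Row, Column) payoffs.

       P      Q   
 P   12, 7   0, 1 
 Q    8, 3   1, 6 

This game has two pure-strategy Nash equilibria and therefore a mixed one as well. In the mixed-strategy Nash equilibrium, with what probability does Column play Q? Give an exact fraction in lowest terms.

4/5

Column's mix q on P must make Row indifferent between P and Q.
Row's payoff from P: 12q + 0(1−q). From Q: 8q + 1(1−q).
Set equal: 4q = 1(1−q) → q = 1/5.
Probability on Q is 1 − 1/5 = 4/5.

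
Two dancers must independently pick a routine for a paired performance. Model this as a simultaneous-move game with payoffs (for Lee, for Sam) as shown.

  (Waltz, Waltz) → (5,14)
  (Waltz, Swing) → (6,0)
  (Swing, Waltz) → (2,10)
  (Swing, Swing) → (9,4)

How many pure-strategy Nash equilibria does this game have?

1

Both Waltz: Lee gets 5 (best alternative 2); Sam gets 14 (best alternative 0). Neither deviates — NE.
Both Swing is not a NE: Sam would switch to Waltz (10 > 4).
No other cell survives both best-response checks, so there is 1 pure NE.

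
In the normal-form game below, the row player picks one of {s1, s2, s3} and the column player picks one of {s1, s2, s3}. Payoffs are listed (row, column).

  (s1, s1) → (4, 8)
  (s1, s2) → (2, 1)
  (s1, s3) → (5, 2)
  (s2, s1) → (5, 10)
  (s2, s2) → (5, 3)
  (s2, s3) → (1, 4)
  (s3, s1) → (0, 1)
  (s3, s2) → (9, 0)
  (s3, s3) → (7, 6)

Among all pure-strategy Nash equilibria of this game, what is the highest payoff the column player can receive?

(s2, s1) is a pure NE (the row player: 5 ≥ 4; the column player: 10 ≥ 4). The column player gets 10.
Both s3 is a pure NE (the row player: 7 ≥ 5; the column player: 6 ≥ 1). The column player gets 6.
Every other cell has a profitable deviation for at least one player. Highest of {10, 6} is 10.

10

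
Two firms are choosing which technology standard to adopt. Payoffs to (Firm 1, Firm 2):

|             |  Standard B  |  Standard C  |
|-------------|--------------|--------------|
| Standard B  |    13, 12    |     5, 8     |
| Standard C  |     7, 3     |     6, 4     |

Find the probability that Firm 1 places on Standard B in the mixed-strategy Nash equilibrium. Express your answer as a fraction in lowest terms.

Firm 1's mix p on Standard B must make Firm 2 indifferent between Standard B and Standard C.
Firm 2's payoff from Standard B: 12p + 3(1−p). From Standard C: 8p + 4(1−p).
Set equal: 4p = 1(1−p) → p = 1/5.

1/5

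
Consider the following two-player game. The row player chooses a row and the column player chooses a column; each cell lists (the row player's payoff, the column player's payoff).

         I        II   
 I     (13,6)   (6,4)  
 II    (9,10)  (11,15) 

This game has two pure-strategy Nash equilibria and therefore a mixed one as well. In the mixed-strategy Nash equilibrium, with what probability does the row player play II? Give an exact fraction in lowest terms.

The row player's mix p on I must make the column player indifferent between I and II.
The column player's payoff from I: 6p + 10(1−p). From II: 4p + 15(1−p).
Set equal: 2p = 5(1−p) → p = 5/7.
Probability on II is 1 − 5/7 = 2/7.

2/7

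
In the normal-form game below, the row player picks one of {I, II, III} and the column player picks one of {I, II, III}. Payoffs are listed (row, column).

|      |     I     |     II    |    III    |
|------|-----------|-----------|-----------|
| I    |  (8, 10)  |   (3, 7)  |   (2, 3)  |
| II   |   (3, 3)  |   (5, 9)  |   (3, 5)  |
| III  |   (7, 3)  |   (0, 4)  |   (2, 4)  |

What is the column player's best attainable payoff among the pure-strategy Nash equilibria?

Both I is a pure NE (the row player: 8 ≥ 7; the column player: 10 ≥ 7). The column player gets 10.
Both II is a pure NE (the row player: 5 ≥ 3; the column player: 9 ≥ 5). The column player gets 9.
Every other cell has a profitable deviation for at least one player. Highest of {10, 9} is 10.

10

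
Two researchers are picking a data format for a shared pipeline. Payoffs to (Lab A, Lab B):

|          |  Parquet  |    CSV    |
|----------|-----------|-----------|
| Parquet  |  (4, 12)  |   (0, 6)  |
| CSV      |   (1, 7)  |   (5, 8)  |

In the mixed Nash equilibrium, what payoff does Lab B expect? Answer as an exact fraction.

Lab A mixes with probability p on Parquet, chosen so Lab B is indifferent: 12p + 7(1−p) = 6p + 8(1−p) gives p = 1/7.
Lab B's expected payoff is 12·1/7 + 7·6/7 = 54/7.

54/7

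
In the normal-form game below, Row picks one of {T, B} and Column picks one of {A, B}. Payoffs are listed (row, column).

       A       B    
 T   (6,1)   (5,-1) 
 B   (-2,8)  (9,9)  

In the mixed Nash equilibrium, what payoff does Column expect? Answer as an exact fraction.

Row mixes with probability p on T, chosen so Column is indifferent: 1p + 8(1−p) = (-1)p + 9(1−p) gives p = 1/3.
Column's expected payoff is 1·1/3 + 8·2/3 = 17/3.

17/3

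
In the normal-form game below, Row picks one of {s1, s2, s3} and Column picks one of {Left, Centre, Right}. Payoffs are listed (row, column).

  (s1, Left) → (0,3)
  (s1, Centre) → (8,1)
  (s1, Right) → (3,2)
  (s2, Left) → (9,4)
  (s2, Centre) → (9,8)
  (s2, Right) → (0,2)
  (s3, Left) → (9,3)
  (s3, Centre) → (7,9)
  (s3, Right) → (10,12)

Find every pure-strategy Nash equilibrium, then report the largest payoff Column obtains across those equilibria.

(s2, Centre) is a pure NE (Row: 9 ≥ 8; Column: 8 ≥ 4). Column gets 8.
(s3, Right) is a pure NE (Row: 10 ≥ 3; Column: 12 ≥ 9). Column gets 12.
Every other cell has a profitable deviation for at least one player. Highest of {8, 12} is 12.

12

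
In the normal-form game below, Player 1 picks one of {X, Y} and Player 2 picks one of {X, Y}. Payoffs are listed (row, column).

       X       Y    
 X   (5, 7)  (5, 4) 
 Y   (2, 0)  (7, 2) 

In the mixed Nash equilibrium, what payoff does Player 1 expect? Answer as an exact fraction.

5

Player 2 mixes with probability q on X, chosen so Player 1 is indifferent: 5q + 5(1−q) = 2q + 7(1−q) gives q = 2/5.
Player 1's expected payoff (from either row, since indifferent) is 5·2/5 + 5·3/5 = 5.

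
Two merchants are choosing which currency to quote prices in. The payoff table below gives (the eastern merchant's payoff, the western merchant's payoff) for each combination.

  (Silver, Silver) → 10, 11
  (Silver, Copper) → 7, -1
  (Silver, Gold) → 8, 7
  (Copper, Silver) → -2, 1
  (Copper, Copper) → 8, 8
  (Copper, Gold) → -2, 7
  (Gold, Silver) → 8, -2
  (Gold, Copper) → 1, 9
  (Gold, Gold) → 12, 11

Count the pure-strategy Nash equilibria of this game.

3

Both Silver: the eastern merchant gets 10 (best alternative 8); the western merchant gets 11 (best alternative 7). Neither deviates — NE.
Both Copper: the eastern merchant gets 8 (best alternative 7); the western merchant gets 8 (best alternative 7). Neither deviates — NE.
Both Gold: the eastern merchant gets 12 (best alternative 8); the western merchant gets 11 (best alternative 9). Neither deviates — NE.
(Gold, Silver) is not a NE: the eastern merchant would switch to Silver (10 > 8).
No other cell survives both best-response checks, so there are 3 pure NE.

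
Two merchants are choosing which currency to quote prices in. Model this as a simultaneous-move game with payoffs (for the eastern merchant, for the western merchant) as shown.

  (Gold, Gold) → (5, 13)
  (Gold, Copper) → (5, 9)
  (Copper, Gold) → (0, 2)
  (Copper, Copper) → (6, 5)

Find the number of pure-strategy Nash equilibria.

Both Gold: the eastern merchant gets 5 (best alternative 0); the western merchant gets 13 (best alternative 9). Neither deviates — NE.
Both Copper: the eastern merchant gets 6 (best alternative 5); the western merchant gets 5 (best alternative 2). Neither deviates — NE.
(Copper, Gold) is not a NE: the eastern merchant would switch to Gold (5 > 0).
No other cell survives both best-response checks, so there are 2 pure NE.

2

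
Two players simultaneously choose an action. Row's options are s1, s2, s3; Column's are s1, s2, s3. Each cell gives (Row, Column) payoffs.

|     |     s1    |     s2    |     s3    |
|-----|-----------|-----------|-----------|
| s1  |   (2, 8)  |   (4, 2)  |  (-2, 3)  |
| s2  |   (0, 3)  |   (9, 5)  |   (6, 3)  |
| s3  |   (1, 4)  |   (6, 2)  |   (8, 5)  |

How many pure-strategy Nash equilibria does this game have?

Both s1: Row gets 2 (best alternative 1); Column gets 8 (best alternative 3). Neither deviates — NE.
Both s2: Row gets 9 (best alternative 6); Column gets 5 (best alternative 3). Neither deviates — NE.
Both s3: Row gets 8 (best alternative 6); Column gets 5 (best alternative 4). Neither deviates — NE.
(s2, s3) is not a NE: Row would switch to s3 (8 > 6).
No other cell survives both best-response checks, so there are 3 pure NE.

3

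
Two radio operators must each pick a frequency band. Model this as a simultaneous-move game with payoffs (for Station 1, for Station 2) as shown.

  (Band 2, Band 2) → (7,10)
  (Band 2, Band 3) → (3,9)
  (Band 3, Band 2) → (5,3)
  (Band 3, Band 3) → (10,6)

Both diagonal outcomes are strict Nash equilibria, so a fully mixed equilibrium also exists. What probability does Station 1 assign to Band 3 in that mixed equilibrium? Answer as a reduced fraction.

Station 1's mix p on Band 2 must make Station 2 indifferent between Band 2 and Band 3.
Station 2's payoff from Band 2: 10p + 3(1−p). From Band 3: 9p + 6(1−p).
Set equal: 1p = 3(1−p) → p = 3/4.
Probability on Band 3 is 1 − 3/4 = 1/4.

1/4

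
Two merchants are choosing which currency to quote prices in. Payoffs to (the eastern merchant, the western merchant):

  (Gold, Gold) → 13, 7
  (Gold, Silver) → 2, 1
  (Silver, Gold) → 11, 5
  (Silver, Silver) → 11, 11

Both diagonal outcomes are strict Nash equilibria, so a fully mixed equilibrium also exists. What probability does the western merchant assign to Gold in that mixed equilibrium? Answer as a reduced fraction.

The western merchant's mix q on Gold must make the eastern merchant indifferent between Gold and Silver.
The eastern merchant's payoff from Gold: 13q + 2(1−q). From Silver: 11q + 11(1−q).
Set equal: 2q = 9(1−q) → q = 9/11.

9/11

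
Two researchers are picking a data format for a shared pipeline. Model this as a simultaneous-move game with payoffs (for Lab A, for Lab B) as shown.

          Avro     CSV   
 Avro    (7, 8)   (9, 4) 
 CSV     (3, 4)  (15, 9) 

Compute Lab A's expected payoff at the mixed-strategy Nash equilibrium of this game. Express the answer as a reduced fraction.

39/5

Lab B mixes with probability q on Avro, chosen so Lab A is indifferent: 7q + 9(1−q) = 3q + 15(1−q) gives q = 3/5.
Lab A's expected payoff (from either row, since indifferent) is 7·3/5 + 9·2/5 = 39/5.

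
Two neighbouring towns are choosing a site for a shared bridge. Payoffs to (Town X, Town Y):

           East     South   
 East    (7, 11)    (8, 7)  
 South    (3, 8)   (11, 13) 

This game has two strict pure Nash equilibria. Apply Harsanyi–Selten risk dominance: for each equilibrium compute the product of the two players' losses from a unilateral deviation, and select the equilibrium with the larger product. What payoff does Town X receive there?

At both East: Town X loses 7 − 3 = 4 by deviating; Town Y loses 11 − 7 = 4. Product = 4·4 = 16.
At both South: Town X loses 11 − 8 = 3 by deviating; Town Y loses 13 − 8 = 5. Product = 3·5 = 15.
16 > 15, so both East is risk-dominant. Town X's payoff there is 7.

7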